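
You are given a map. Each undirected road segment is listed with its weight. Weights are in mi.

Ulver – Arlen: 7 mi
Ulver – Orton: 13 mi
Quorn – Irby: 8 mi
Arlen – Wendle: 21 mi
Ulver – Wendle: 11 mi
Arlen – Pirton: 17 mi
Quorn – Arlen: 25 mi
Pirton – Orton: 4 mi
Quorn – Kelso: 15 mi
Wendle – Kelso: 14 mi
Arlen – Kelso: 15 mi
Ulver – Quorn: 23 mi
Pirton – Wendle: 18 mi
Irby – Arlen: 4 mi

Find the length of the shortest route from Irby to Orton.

24 mi

Candidate routes:
Irby - Arlen - Pirton - Orton: 4+17+4 = 25
Irby - Arlen - Ulver - Orton: 4+7+13 = 24
Irby - Arlen - Ulver - Wendle - Pirton - Orton: 4+7+11+18+4 = 44
The minimum is 24 mi via Irby - Arlen - Ulver - Orton.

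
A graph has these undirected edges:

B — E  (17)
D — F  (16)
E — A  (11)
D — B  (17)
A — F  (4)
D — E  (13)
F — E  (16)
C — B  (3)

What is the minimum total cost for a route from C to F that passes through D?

36

Best C to D: C–B–D costing 20
Shortest D→F: D–F = 16
Total via D: 20 + 16 = 36.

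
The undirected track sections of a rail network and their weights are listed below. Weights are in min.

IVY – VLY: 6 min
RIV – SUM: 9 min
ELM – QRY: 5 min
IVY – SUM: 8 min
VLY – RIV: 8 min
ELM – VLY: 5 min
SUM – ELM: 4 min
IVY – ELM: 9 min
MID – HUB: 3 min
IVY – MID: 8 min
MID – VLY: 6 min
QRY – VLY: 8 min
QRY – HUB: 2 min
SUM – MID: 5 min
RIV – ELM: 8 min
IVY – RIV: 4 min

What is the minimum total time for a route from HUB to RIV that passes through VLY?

Shortest HUB→VLY: HUB → MID → VLY = 9
Best VLY to RIV: VLY → RIV costing 8
Total via VLY: 9 + 8 = 17 min.

17 min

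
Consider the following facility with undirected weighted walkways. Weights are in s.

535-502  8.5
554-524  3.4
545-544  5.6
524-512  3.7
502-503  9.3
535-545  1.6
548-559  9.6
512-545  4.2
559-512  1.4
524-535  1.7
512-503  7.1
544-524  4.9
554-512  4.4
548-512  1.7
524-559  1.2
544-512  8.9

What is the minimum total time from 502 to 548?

14.5 s

Shortest distances from 502:
502: 0
535: 8.5  (via 502)
503: 9.3  (via 502)
545: 10.1  (via 535)
524: 10.2  (via 535)
559: 11.4  (via 524)
512: 12.8  (via 559)
554: 13.6  (via 524)
548: 14.5  (via 512)
Shortest route: 502–535–524–559–512–548 = 14.5 s.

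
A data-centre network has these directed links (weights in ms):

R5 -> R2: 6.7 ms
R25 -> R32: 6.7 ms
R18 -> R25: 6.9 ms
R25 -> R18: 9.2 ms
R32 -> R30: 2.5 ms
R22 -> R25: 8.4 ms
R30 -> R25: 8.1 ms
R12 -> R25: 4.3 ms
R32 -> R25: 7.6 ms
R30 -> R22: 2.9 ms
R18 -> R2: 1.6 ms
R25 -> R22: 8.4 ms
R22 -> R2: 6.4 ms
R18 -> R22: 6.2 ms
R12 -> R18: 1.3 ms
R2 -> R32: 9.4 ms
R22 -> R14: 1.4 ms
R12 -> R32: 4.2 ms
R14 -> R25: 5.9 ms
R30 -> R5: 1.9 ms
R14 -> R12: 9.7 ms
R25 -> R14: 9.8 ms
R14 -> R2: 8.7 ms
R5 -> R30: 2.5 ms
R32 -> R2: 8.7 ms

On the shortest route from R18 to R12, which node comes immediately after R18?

Candidate routes:
R18 → R25 → R22 → R14 → R12: 6.9+8.4+1.4+9.7 = 26.4
R18 → R22 → R14 → R12: 6.2+1.4+9.7 = 17.3
Cheapest is R18 → R22 → R14 → R12 at 17.3 ms.
So from R18 the first move is to R22.

R22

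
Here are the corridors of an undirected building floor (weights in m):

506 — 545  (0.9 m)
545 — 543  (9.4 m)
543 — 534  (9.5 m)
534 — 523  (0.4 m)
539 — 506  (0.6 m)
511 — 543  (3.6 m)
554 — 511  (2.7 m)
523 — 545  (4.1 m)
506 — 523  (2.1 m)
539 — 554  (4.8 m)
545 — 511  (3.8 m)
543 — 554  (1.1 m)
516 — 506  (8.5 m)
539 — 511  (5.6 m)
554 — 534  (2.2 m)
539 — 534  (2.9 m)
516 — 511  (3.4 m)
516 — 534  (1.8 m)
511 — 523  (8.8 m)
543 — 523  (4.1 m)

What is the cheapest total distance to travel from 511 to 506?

Compare a few routes:
511 → 539 → 506: 5.6+0.6 = 6.2
511 → 554 → 534 → 523 → 506: 2.7+2.2+0.4+2.1 = 7.4
511 → 545 → 506: 3.8+0.9 = 4.7
The minimum is 4.7 m via 511 → 545 → 506.

4.7 m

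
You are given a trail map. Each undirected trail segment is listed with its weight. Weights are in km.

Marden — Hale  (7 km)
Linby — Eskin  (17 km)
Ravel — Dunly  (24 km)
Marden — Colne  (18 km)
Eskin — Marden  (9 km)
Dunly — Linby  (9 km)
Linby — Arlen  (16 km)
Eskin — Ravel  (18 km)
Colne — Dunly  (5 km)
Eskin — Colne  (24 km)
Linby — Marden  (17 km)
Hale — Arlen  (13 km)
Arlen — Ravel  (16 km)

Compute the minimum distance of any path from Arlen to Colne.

Shortest distances from Arlen:
Arlen: 0
Hale: 13  (via Arlen)
Linby: 16  (via Arlen)
Ravel: 16  (via Arlen)
Marden: 20  (via Hale)
Dunly: 25  (via Linby)
Eskin: 29  (via Marden)
Colne: 30  (via Dunly)
Shortest route: Arlen → Linby → Dunly → Colne = 30 km.

30 km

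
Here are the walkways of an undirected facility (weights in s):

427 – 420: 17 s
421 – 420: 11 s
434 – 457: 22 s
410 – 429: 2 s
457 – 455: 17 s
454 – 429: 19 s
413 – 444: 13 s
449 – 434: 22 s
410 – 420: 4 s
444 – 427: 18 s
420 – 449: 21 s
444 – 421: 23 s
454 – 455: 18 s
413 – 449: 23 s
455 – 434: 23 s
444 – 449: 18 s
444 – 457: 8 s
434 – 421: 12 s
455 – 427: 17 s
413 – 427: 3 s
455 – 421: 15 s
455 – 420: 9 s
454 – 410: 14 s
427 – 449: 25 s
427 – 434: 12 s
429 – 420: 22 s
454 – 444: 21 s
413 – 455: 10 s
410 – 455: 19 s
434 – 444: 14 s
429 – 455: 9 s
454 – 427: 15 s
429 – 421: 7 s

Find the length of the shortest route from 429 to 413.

19 s

Enumerating some paths:
429 → 455 → 413: 9+10 = 19
429 → 410 → 420 → 455 → 413: 2+4+9+10 = 25
429 → 410 → 420 → 427 → 413: 2+4+17+3 = 26
429 → 455 → 427 → 413: 9+17+3 = 29
The minimum is 19 s via 429 → 455 → 413.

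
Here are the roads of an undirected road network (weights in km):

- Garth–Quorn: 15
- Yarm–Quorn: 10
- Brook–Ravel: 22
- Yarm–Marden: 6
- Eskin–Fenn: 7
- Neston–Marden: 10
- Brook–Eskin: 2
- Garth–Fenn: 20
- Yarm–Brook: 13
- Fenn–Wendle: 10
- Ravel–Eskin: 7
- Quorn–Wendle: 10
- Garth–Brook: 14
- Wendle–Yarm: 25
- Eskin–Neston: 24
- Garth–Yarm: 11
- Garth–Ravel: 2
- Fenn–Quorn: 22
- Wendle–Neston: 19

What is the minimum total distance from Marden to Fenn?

28 km

Settle nodes by increasing distance from Marden:
Marden: 0
Yarm: 6  (via Marden)
Neston: 10  (via Marden)
Quorn: 16  (via Yarm)
Garth: 17  (via Yarm)
Brook: 19  (via Yarm)
Ravel: 19  (via Garth)
Eskin: 21  (via Brook)
Wendle: 26  (via Quorn)
Fenn: 28  (via Eskin)
Shortest route: Marden–Yarm–Brook–Eskin–Fenn = 28 km.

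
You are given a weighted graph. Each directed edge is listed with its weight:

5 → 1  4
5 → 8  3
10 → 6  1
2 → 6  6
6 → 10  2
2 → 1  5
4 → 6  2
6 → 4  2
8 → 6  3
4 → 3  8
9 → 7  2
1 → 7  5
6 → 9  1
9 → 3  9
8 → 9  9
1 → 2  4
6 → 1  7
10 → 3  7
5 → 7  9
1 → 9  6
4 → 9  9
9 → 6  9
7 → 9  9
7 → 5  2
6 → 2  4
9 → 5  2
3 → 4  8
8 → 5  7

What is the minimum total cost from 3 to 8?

16

Compare a few routes:
3 - 4 - 6 - 9 - 7 - 5 - 8: 8+2+1+2+2+3 = 18
3 - 4 - 6 - 9 - 5 - 8: 8+2+1+2+3 = 16
The minimum is 16 via 3 - 4 - 6 - 9 - 5 - 8.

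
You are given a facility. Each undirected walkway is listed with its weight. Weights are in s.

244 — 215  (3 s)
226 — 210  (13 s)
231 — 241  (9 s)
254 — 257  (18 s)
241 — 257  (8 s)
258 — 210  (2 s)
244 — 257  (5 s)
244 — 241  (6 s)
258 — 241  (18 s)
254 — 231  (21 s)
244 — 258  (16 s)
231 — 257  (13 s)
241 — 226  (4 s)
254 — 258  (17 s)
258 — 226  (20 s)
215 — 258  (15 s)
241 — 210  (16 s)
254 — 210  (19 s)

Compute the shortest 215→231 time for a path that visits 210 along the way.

42 s

Best 215 to 210: 215–258–210 costing 17
Best 210 to 231: 210–241–231 costing 25
Total via 210: 17 + 25 = 42 s.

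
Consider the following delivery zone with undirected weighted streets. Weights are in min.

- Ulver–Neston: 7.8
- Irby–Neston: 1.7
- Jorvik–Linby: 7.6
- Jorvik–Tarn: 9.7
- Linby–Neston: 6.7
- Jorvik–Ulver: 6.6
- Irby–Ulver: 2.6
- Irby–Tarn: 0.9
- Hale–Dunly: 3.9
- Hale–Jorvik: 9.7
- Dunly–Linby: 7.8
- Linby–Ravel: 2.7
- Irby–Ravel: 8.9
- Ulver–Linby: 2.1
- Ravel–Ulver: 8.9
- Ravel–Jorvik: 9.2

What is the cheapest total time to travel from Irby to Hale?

Enumerating some paths:
Irby - Tarn - Jorvik - Hale: 0.9+9.7+9.7 = 20.3
Irby - Neston - Linby - Dunly - Hale: 1.7+6.7+7.8+3.9 = 20.1
Irby - Ulver - Linby - Dunly - Hale: 2.6+2.1+7.8+3.9 = 16.4
Irby - Ulver - Jorvik - Hale: 2.6+6.6+9.7 = 18.9
The minimum is 16.4 min via Irby - Ulver - Linby - Dunly - Hale.

16.4 min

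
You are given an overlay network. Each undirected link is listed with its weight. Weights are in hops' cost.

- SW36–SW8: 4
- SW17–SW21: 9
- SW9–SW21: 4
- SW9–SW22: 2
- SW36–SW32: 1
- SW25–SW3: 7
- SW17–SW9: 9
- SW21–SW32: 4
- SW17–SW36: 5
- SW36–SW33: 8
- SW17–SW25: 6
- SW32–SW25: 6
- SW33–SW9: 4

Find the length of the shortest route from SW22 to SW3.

23 hops' cost

Running Dijkstra from SW22:
SW22: 0
SW9: 2  (via SW22)
SW21: 6  (via SW9)
SW33: 6  (via SW9)
SW32: 10  (via SW21)
SW17: 11  (via SW9)
SW36: 11  (via SW32)
SW8: 15  (via SW36)
SW25: 16  (via SW32)
SW3: 23  (via SW25)
Shortest route: SW22 → SW9 → SW21 → SW32 → SW25 → SW3 = 23 hops' cost.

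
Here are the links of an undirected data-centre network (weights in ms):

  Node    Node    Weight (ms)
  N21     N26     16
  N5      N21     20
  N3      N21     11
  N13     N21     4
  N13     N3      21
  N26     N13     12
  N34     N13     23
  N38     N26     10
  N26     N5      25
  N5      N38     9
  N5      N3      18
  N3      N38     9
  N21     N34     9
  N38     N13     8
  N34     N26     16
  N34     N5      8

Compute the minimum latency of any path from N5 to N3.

Enumerating some paths:
N5 → N21 → N3: 20+11 = 31
N5 → N34 → N21 → N3: 8+9+11 = 28
N5 → N3: 18 = 18
Cheapest is N5 → N3 at 18 ms.

18 ms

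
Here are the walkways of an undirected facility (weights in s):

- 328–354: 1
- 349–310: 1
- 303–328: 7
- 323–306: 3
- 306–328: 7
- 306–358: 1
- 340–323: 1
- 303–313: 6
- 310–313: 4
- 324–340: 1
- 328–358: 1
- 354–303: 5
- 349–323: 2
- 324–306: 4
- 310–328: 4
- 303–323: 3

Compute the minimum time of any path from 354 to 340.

7 s

Settle nodes by increasing distance from 354:
354: 0
328: 1  (via 354)
358: 2  (via 328)
306: 3  (via 358)
303: 5  (via 354)
310: 5  (via 328)
349: 6  (via 310)
323: 6  (via 306)
340: 7  (via 323)
Shortest route: 354–328–358–306–323–340 = 7 s.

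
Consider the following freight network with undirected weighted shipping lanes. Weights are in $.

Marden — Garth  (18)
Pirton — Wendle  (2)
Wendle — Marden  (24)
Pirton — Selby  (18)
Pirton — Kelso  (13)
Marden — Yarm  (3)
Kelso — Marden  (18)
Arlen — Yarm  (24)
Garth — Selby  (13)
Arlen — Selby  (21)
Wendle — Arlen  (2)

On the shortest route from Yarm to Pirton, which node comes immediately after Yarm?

Enumerating some paths:
Yarm - Marden - Wendle - Pirton: 3+24+2 = 29
Yarm - Arlen - Wendle - Pirton: 24+2+2 = 28
The minimum is $28 via Yarm - Arlen - Wendle - Pirton.
So from Yarm the first move is to Arlen.

Arlen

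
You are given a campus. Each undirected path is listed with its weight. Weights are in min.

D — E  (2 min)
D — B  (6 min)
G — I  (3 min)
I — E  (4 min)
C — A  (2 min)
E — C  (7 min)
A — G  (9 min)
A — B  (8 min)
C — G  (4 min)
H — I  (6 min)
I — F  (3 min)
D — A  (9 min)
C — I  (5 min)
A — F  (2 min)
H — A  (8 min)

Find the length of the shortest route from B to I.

Enumerating some paths:
B–D–E–I: 6+2+4 = 12
B–A–C–I: 8+2+5 = 15
B–A–C–G–I: 8+2+4+3 = 17
B–A–F–I: 8+2+3 = 13
Cheapest is B–D–E–I at 12 min.

12 min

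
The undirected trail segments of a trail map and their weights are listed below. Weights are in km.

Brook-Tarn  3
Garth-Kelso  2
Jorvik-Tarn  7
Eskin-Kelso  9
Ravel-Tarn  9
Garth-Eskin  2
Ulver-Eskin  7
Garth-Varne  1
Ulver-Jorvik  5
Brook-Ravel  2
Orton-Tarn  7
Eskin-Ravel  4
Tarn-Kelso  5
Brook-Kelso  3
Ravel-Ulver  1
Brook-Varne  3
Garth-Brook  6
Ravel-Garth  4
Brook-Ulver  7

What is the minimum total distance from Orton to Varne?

13 km

Shortest distances from Orton:
Orton: 0
Tarn: 7  (via Orton)
Brook: 10  (via Tarn)
Kelso: 12  (via Tarn)
Ravel: 12  (via Brook)
Ulver: 13  (via Ravel)
Varne: 13  (via Brook)
Shortest route: Orton → Tarn → Brook → Varne = 13 km.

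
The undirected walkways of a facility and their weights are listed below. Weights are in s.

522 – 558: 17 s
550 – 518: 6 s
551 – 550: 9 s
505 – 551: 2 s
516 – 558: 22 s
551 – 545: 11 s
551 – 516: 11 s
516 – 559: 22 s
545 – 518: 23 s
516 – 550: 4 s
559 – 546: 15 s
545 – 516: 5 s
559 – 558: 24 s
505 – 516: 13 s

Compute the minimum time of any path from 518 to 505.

Enumerating some paths:
518 → 550 → 551 → 505: 6+9+2 = 17
518 → 550 → 516 → 551 → 505: 6+4+11+2 = 23
Cheapest is 518 → 550 → 551 → 505 at 17 s.

17 s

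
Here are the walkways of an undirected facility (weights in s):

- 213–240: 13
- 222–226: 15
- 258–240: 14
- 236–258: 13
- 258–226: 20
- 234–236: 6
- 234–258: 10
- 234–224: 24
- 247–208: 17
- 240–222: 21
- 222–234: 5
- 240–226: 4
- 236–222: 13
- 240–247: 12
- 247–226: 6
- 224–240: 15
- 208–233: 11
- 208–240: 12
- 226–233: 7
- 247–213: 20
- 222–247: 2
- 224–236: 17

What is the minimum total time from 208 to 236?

Candidate routes:
208 - 247 - 222 - 234 - 236: 17+2+5+6 = 30
208 - 240 - 226 - 247 - 222 - 234 - 236: 12+4+6+2+5+6 = 35
208 - 247 - 222 - 236: 17+2+13 = 32
Cheapest is 208 - 247 - 222 - 234 - 236 at 30 s.

30 s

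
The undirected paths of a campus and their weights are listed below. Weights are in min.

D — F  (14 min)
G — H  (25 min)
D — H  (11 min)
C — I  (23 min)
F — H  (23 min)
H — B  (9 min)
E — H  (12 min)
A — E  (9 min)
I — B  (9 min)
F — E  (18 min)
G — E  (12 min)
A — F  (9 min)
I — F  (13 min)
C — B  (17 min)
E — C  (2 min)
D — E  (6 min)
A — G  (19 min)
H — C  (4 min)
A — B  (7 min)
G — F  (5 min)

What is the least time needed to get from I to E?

24 min

Candidate routes:
I - C - E: 23+2 = 25
I - B - A - E: 9+7+9 = 25
I - B - H - C - E: 9+9+4+2 = 24
Cheapest is I - B - H - C - E at 24 min.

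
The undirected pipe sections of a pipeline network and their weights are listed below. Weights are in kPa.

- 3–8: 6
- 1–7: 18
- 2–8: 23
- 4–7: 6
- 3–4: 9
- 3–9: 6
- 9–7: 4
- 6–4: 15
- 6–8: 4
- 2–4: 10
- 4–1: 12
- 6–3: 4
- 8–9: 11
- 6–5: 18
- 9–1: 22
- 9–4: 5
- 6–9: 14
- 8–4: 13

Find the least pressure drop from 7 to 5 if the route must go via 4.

Best 7 to 4: 7–4 costing 6
Best 4 to 5: 4–3–6–5 costing 31
Total via 4: 6 + 31 = 37 kPa.

37 kPa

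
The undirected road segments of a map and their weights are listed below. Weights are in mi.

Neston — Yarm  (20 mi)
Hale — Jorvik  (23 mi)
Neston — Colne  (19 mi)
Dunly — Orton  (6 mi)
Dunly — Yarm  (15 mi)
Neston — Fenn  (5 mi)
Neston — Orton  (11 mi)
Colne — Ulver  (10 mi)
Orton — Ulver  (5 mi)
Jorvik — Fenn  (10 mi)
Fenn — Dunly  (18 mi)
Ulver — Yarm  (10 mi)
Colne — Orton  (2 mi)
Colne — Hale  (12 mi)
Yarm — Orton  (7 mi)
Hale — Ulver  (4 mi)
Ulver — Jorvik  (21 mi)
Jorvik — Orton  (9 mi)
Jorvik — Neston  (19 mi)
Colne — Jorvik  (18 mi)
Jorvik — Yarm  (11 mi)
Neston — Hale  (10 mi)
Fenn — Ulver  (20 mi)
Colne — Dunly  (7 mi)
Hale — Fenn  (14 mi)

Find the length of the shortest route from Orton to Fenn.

Compare a few routes:
Orton–Jorvik–Fenn: 9+10 = 19
Orton–Neston–Fenn: 11+5 = 16
The minimum is 16 mi via Orton–Neston–Fenn.

16 mi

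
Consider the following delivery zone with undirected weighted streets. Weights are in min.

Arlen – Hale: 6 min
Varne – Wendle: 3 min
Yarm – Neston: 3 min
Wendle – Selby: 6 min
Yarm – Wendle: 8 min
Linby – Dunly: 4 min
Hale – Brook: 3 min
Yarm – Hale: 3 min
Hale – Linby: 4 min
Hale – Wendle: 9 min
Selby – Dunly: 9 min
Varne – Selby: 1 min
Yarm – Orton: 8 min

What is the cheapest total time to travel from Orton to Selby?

20 min

Candidate routes:
Orton–Yarm–Wendle–Varne–Selby: 8+8+3+1 = 20
Orton–Yarm–Hale–Wendle–Varne–Selby: 8+3+9+3+1 = 24
Orton–Yarm–Hale–Wendle–Selby: 8+3+9+6 = 26
Orton–Yarm–Wendle–Selby: 8+8+6 = 22
Cheapest is Orton–Yarm–Wendle–Varne–Selby at 20 min.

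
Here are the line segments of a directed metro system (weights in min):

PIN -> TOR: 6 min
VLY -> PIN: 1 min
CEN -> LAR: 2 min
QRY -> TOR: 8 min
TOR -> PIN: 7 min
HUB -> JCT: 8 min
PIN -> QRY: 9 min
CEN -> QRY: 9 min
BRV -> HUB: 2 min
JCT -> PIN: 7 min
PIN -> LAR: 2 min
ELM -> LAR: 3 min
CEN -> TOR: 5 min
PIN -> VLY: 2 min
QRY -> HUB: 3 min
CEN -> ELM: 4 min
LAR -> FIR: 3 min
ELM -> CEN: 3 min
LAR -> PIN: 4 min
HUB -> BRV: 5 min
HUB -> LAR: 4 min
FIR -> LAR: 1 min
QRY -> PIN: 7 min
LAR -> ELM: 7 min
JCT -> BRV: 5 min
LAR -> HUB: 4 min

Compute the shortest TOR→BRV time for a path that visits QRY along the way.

Shortest TOR→QRY: TOR–PIN–QRY = 16
Shortest QRY→BRV: QRY–HUB–BRV = 8
Total via QRY: 16 + 8 = 24 min.

24 min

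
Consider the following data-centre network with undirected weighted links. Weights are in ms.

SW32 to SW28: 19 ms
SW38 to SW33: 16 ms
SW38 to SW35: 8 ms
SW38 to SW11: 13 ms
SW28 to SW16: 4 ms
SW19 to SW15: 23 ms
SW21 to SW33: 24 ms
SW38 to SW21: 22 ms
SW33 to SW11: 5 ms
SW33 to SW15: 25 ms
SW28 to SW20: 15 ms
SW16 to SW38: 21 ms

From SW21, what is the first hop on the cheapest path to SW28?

SW38

Enumerating some paths:
SW21 → SW33 → SW38 → SW16 → SW28: 24+16+21+4 = 65
SW21 → SW38 → SW16 → SW28: 22+21+4 = 47
The minimum is 47 ms via SW21 → SW38 → SW16 → SW28.
So from SW21 the first move is to SW38.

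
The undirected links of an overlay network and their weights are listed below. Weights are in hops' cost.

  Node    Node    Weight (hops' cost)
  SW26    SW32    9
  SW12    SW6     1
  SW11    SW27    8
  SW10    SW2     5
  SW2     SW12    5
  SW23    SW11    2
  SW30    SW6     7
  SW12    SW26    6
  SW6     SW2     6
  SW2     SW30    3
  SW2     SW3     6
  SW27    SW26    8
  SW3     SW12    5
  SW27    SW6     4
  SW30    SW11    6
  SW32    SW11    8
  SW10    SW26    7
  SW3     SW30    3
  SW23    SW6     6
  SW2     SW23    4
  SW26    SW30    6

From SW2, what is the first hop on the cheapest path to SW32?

SW23

Candidate routes:
SW2 → SW23 → SW11 → SW32: 4+2+8 = 14
SW2 → SW30 → SW11 → SW32: 3+6+8 = 17
SW2 → SW12 → SW26 → SW32: 5+6+9 = 20
SW2 → SW30 → SW26 → SW32: 3+6+9 = 18
The minimum is 14 hops' cost via SW2 → SW23 → SW11 → SW32.
So from SW2 the first move is to SW23.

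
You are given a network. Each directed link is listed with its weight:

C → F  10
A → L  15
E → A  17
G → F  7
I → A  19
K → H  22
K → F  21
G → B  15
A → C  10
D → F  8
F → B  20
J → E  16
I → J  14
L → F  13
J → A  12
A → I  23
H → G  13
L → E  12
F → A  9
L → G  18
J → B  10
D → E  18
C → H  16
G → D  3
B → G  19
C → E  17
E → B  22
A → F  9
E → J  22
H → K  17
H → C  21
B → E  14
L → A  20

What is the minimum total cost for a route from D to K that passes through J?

95

Best D to J: D–E–J costing 40
Best J to K: J–A–C–H–K costing 55
Total via J: 40 + 55 = 95.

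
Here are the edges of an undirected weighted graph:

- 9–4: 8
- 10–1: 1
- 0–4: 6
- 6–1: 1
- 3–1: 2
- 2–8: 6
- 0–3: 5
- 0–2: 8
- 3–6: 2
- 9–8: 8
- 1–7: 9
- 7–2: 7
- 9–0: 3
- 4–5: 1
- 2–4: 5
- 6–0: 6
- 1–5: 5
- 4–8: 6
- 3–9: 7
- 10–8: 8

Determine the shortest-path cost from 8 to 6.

Compare a few routes:
8 - 10 - 1 - 3 - 6: 8+1+2+2 = 13
8 - 4 - 5 - 1 - 6: 6+1+5+1 = 13
8 - 10 - 1 - 6: 8+1+1 = 10
Cheapest is 8 - 10 - 1 - 6 at 10.

10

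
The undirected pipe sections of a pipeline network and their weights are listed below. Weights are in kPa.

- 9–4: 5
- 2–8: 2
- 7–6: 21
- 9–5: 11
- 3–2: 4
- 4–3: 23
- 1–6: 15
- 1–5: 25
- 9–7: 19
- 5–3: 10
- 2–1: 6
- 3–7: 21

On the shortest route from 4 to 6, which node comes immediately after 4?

9

Compare a few routes:
4 → 9 → 7 → 6: 5+19+21 = 45
4 → 3 → 2 → 1 → 6: 23+4+6+15 = 48
The minimum is 45 kPa via 4 → 9 → 7 → 6.
So from 4 the first move is to 9.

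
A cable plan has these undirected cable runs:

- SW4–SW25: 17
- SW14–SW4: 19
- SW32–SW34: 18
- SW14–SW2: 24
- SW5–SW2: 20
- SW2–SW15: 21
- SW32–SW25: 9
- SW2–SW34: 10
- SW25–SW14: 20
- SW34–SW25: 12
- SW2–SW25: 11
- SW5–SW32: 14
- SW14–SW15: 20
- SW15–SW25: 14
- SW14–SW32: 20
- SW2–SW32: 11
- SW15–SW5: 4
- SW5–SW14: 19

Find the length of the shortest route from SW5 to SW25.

18

Enumerating some paths:
SW5–SW2–SW25: 20+11 = 31
SW5–SW15–SW2–SW25: 4+21+11 = 36
SW5–SW32–SW25: 14+9 = 23
SW5–SW15–SW25: 4+14 = 18
Cheapest is SW5–SW15–SW25 at 18.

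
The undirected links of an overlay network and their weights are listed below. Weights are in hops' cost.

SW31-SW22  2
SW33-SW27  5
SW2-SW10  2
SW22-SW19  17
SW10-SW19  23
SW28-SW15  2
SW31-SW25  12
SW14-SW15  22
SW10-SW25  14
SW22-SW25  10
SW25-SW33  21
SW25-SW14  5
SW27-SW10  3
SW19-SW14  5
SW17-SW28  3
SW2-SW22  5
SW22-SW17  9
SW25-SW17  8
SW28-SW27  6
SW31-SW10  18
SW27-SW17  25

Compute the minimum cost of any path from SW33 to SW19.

Shortest distances from SW33:
SW33: 0
SW27: 5  (via SW33)
SW10: 8  (via SW27)
SW2: 10  (via SW10)
SW28: 11  (via SW27)
SW15: 13  (via SW28)
SW17: 14  (via SW28)
SW22: 15  (via SW2)
SW31: 17  (via SW22)
SW25: 21  (via SW33)
SW14: 26  (via SW25)
SW19: 31  (via SW10)
Shortest route: SW33–SW27–SW10–SW19 = 31 hops' cost.

31 hops' cost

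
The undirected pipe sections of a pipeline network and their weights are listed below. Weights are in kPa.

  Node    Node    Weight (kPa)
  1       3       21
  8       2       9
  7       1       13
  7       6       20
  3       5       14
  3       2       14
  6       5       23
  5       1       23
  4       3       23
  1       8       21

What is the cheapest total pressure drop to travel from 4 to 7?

57 kPa

Compare a few routes:
4 - 3 - 1 - 7: 23+21+13 = 57
4 - 3 - 5 - 1 - 7: 23+14+23+13 = 73
4 - 3 - 5 - 6 - 7: 23+14+23+20 = 80
4 - 3 - 2 - 8 - 1 - 7: 23+14+9+21+13 = 80
Cheapest is 4 - 3 - 1 - 7 at 57 kPa.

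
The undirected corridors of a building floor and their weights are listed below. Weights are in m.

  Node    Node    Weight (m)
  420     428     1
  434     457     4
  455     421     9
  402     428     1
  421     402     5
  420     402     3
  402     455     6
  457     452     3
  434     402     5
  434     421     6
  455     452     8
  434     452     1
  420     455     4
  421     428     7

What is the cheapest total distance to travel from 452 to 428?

7 m

Running Dijkstra from 452:
452: 0
434: 1  (via 452)
457: 3  (via 452)
402: 6  (via 434)
428: 7  (via 402)
Shortest route: 452 → 434 → 402 → 428 = 7 m.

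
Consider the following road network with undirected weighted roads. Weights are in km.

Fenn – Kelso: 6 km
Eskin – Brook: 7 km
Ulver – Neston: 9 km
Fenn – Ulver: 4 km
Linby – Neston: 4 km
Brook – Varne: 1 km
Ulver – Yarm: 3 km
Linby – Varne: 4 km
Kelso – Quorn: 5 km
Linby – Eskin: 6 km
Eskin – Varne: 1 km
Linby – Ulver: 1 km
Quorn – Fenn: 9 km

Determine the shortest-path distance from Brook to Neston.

9 km

Enumerating some paths:
Brook → Varne → Linby → Neston: 1+4+4 = 9
Brook → Varne → Linby → Ulver → Neston: 1+4+1+9 = 15
Brook → Varne → Eskin → Linby → Neston: 1+1+6+4 = 12
Cheapest is Brook → Varne → Linby → Neston at 9 km.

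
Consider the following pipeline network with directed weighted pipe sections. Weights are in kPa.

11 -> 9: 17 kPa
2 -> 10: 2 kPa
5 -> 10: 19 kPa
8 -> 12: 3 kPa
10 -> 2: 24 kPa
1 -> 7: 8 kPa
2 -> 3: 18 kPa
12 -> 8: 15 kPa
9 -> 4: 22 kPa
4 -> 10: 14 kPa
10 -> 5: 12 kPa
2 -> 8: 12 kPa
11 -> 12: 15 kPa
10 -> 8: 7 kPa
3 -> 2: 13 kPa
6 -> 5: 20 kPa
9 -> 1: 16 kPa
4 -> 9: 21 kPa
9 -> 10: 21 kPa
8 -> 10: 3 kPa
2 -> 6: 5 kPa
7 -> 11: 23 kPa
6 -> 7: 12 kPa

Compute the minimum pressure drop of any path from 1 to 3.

106 kPa

Candidate routes:
1–7–11–9–10–2–3: 8+23+17+21+24+18 = 111
1–7–11–12–8–10–2–3: 8+23+15+15+3+24+18 = 106
The minimum is 106 kPa via 1–7–11–12–8–10–2–3.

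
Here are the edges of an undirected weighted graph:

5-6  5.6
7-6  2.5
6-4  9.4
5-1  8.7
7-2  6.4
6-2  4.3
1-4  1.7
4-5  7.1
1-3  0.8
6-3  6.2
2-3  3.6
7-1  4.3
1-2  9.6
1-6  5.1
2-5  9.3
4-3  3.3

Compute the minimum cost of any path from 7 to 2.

6.4

Candidate routes:
7 → 2: 6.4 = 6.4
7 → 6 → 2: 2.5+4.3 = 6.8
The minimum is 6.4 via 7 → 2.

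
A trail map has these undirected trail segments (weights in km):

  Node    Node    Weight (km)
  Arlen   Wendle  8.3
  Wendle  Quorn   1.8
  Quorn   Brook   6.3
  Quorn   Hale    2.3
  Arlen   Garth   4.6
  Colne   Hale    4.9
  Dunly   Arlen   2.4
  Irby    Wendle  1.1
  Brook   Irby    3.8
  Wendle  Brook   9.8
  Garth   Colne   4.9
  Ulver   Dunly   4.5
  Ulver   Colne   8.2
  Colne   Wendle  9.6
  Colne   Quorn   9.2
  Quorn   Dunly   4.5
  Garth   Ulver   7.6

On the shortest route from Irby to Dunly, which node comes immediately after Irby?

Wendle

Candidate routes:
Irby → Wendle → Arlen → Dunly: 1.1+8.3+2.4 = 11.8
Irby → Wendle → Quorn → Dunly: 1.1+1.8+4.5 = 7.4
The minimum is 7.4 km via Irby → Wendle → Quorn → Dunly.
So from Irby the first move is to Wendle.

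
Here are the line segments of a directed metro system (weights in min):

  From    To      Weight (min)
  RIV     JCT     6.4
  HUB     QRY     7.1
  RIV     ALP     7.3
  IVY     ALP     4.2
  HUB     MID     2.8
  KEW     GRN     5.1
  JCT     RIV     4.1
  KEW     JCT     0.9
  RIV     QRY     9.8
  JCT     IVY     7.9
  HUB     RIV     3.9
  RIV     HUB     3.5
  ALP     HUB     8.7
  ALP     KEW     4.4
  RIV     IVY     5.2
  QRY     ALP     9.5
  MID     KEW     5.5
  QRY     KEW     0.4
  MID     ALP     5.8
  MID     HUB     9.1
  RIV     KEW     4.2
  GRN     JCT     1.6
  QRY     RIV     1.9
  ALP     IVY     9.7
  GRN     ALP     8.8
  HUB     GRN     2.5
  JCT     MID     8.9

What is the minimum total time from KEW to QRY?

14.8 min

Shortest distances from KEW:
KEW: 0
JCT: 0.9  (via KEW)
RIV: 5  (via JCT)
GRN: 5.1  (via KEW)
HUB: 8.5  (via RIV)
IVY: 8.8  (via JCT)
MID: 9.8  (via JCT)
ALP: 12.3  (via RIV)
QRY: 14.8  (via RIV)
Shortest route: KEW → JCT → RIV → QRY = 14.8 min.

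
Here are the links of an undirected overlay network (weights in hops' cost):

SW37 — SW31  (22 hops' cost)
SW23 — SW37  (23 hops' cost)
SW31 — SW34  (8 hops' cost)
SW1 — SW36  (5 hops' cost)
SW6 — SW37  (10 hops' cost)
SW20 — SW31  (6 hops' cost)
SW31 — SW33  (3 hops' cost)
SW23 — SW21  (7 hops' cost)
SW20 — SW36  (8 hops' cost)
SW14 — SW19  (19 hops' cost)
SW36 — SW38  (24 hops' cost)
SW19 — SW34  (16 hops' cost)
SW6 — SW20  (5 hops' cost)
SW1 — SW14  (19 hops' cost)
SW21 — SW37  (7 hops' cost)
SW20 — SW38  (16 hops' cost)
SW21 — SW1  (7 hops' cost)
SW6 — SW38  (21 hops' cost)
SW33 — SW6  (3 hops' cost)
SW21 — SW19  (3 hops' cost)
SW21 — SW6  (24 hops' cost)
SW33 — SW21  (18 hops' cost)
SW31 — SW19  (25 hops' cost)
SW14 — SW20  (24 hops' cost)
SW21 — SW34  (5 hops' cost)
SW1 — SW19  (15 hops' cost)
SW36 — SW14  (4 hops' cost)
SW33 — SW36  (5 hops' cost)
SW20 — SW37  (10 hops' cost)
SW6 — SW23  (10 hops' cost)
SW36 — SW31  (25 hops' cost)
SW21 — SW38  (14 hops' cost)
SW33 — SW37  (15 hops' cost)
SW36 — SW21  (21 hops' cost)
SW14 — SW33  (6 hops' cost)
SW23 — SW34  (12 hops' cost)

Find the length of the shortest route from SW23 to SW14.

Candidate routes:
SW23 → SW21 → SW1 → SW36 → SW14: 7+7+5+4 = 23
SW23 → SW6 → SW33 → SW14: 10+3+6 = 19
SW23 → SW6 → SW33 → SW36 → SW14: 10+3+5+4 = 22
SW23 → SW6 → SW20 → SW36 → SW14: 10+5+8+4 = 27
Cheapest is SW23 → SW6 → SW33 → SW14 at 19 hops' cost.

19 hops' cost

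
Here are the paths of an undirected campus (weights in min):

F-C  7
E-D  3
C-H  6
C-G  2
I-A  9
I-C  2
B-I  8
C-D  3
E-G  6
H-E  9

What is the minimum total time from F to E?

13 min

Candidate routes:
F → C → D → E: 7+3+3 = 13
F → C → G → E: 7+2+6 = 15
The minimum is 13 min via F → C → D → E.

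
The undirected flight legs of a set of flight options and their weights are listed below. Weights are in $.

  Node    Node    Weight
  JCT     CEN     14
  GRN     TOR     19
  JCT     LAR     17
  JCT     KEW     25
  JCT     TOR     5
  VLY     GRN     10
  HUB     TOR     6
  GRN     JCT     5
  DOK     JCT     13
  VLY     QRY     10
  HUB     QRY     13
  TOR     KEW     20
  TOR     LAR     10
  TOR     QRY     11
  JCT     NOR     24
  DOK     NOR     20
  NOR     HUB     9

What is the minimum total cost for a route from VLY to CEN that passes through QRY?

Shortest VLY→QRY: VLY → QRY = 10
Shortest QRY→CEN: QRY → TOR → JCT → CEN = 30
Total via QRY: 10 + 30 = $40.

$40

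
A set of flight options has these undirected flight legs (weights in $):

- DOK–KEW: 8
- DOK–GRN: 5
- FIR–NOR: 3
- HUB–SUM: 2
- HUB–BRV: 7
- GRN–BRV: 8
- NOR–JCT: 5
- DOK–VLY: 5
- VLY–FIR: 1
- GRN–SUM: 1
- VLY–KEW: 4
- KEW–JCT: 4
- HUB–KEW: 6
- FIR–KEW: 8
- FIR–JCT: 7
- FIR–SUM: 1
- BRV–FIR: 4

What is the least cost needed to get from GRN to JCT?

$9

Settle nodes by increasing distance from GRN:
GRN: 0
SUM: 1  (via GRN)
FIR: 2  (via SUM)
HUB: 3  (via SUM)
VLY: 3  (via FIR)
NOR: 5  (via FIR)
DOK: 5  (via GRN)
BRV: 6  (via FIR)
KEW: 7  (via VLY)
JCT: 9  (via FIR)
Shortest route: GRN → SUM → FIR → JCT = $9.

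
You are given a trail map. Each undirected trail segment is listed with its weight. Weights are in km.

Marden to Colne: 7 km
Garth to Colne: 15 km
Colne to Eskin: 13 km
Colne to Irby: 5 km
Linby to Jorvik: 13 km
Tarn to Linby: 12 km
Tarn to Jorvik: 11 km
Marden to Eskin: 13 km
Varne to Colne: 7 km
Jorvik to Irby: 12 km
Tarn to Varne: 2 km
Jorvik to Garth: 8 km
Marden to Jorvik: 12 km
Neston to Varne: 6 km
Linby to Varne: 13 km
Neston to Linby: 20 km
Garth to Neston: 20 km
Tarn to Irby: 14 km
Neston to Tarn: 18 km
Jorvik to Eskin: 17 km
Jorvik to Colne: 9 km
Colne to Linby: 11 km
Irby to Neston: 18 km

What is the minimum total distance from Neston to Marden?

Shortest distances from Neston:
Neston: 0
Varne: 6  (via Neston)
Tarn: 8  (via Varne)
Colne: 13  (via Varne)
Irby: 18  (via Neston)
Jorvik: 19  (via Tarn)
Linby: 19  (via Varne)
Marden: 20  (via Colne)
Shortest route: Neston → Varne → Colne → Marden = 20 km.

20 km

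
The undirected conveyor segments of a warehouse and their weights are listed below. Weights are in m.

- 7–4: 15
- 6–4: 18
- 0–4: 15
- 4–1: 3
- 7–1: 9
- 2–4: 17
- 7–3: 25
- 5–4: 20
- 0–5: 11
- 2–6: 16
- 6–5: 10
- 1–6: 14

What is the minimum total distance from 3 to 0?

Candidate routes:
3 - 7 - 4 - 0: 25+15+15 = 55
3 - 7 - 1 - 4 - 0: 25+9+3+15 = 52
3 - 7 - 1 - 4 - 5 - 0: 25+9+3+20+11 = 68
Cheapest is 3 - 7 - 1 - 4 - 0 at 52 m.

52 m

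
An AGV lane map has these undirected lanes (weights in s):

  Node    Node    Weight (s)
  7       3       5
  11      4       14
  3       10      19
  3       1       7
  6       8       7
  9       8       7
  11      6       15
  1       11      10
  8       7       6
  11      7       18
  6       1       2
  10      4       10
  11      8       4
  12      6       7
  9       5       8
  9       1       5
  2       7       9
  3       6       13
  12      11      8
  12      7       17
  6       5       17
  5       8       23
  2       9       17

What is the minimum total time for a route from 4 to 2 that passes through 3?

Best 4 to 3: 4 → 10 → 3 costing 29
Shortest 3→2: 3 → 7 → 2 = 14
Total via 3: 29 + 14 = 43 s.

43 s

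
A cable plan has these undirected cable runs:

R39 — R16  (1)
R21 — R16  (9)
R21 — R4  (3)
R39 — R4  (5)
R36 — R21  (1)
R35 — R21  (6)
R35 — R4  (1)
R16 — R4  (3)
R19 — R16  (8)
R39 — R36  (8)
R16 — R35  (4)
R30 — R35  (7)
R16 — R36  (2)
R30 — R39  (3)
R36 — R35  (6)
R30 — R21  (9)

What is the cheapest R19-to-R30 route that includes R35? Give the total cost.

19

Best R19 to R35: R19–R16–R35 costing 12
Shortest R35→R30: R35–R30 = 7
Total via R35: 12 + 7 = 19.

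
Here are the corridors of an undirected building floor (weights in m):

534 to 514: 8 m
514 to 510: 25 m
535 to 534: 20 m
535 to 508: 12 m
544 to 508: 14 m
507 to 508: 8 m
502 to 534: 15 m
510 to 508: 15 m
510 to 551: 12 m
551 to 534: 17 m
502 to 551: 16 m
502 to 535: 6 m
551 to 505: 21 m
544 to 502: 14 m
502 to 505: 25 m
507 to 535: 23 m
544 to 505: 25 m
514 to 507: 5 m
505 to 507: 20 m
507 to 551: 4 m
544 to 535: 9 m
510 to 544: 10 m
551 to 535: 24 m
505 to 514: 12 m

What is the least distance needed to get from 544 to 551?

22 m

Running Dijkstra from 544:
544: 0
535: 9  (via 544)
510: 10  (via 544)
508: 14  (via 544)
502: 14  (via 544)
551: 22  (via 510)
Shortest route: 544–510–551 = 22 m.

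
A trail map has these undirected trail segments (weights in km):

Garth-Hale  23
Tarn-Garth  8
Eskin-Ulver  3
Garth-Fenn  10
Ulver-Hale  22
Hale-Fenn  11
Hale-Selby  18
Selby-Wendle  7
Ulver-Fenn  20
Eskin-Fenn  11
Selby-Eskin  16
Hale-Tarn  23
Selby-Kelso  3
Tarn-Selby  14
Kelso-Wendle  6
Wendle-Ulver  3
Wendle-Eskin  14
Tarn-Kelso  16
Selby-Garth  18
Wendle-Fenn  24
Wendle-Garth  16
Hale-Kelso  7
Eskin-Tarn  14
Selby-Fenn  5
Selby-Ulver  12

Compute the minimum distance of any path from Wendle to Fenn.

Compare a few routes:
Wendle → Kelso → Selby → Fenn: 6+3+5 = 14
Wendle → Selby → Fenn: 7+5 = 12
Cheapest is Wendle → Selby → Fenn at 12 km.

12 km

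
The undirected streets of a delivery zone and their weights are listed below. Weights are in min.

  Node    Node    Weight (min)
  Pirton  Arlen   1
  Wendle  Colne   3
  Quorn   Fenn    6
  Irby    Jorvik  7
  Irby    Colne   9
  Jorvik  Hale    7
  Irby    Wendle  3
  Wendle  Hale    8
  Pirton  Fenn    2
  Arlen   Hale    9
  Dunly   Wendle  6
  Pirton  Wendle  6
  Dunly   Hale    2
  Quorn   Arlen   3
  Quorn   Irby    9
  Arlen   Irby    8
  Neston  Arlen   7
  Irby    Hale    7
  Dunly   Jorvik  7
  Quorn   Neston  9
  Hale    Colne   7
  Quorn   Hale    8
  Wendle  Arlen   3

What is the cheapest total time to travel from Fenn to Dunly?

Running Dijkstra from Fenn:
Fenn: 0
Pirton: 2  (via Fenn)
Arlen: 3  (via Pirton)
Quorn: 6  (via Fenn)
Wendle: 6  (via Arlen)
Colne: 9  (via Wendle)
Irby: 9  (via Wendle)
Neston: 10  (via Arlen)
Dunly: 12  (via Wendle)
Shortest route: Fenn–Pirton–Arlen–Wendle–Dunly = 12 min.

12 min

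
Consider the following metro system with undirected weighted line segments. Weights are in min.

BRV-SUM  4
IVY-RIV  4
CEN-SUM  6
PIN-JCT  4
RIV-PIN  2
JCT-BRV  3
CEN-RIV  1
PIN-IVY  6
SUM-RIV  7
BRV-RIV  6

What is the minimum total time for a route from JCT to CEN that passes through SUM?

13 min

Shortest JCT→SUM: JCT → BRV → SUM = 7
Best SUM to CEN: SUM → CEN costing 6
Total via SUM: 7 + 6 = 13 min.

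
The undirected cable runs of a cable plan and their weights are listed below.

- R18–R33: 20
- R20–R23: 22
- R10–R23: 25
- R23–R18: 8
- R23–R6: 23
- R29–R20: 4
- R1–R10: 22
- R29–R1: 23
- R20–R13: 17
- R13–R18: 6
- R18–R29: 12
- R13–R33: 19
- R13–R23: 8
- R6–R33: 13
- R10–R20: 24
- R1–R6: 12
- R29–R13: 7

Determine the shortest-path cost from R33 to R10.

Candidate routes:
R33 → R6 → R1 → R10: 13+12+22 = 47
R33 → R13 → R23 → R10: 19+8+25 = 52
The minimum is 47 via R33 → R6 → R1 → R10.

47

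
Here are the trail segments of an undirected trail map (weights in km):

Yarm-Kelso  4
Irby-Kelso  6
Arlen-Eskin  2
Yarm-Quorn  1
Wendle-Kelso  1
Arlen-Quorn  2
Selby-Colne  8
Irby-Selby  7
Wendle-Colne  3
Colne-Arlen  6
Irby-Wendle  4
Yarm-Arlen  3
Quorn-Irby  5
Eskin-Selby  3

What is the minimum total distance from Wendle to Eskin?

10 km

Shortest distances from Wendle:
Wendle: 0
Kelso: 1  (via Wendle)
Colne: 3  (via Wendle)
Irby: 4  (via Wendle)
Yarm: 5  (via Kelso)
Quorn: 6  (via Yarm)
Arlen: 8  (via Yarm)
Eskin: 10  (via Arlen)
Shortest route: Wendle–Kelso–Yarm–Arlen–Eskin = 10 km.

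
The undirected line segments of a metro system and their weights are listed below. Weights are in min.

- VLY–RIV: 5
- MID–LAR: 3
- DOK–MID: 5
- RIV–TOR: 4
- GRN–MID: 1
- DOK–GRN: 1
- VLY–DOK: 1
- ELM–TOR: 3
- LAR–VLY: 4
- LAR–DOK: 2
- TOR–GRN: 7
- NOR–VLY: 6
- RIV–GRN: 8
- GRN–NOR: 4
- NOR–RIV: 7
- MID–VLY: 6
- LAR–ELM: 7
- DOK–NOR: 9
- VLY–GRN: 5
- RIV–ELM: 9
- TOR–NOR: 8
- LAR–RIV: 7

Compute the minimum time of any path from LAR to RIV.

Settle nodes by increasing distance from LAR:
LAR: 0
DOK: 2  (via LAR)
VLY: 3  (via DOK)
GRN: 3  (via DOK)
MID: 3  (via LAR)
RIV: 7  (via LAR)
Shortest route: LAR–RIV = 7 min.

7 min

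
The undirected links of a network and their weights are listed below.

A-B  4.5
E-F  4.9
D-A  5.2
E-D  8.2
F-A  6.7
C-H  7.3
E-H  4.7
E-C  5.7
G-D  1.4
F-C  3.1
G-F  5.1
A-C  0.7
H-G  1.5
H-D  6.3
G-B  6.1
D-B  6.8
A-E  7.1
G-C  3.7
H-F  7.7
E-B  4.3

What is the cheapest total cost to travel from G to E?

6.2

Enumerating some paths:
G–D–E: 1.4+8.2 = 9.6
G–C–E: 3.7+5.7 = 9.4
G–H–E: 1.5+4.7 = 6.2
The minimum is 6.2 via G–H–E.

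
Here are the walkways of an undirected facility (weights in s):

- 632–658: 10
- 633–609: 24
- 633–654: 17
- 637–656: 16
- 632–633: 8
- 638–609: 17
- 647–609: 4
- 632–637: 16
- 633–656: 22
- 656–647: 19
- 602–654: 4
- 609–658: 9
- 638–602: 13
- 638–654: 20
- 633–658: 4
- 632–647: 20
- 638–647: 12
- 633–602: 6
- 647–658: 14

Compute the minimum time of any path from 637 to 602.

30 s

Settle nodes by increasing distance from 637:
637: 0
656: 16  (via 637)
632: 16  (via 637)
633: 24  (via 632)
658: 26  (via 632)
602: 30  (via 633)
Shortest route: 637 → 632 → 633 → 602 = 30 s.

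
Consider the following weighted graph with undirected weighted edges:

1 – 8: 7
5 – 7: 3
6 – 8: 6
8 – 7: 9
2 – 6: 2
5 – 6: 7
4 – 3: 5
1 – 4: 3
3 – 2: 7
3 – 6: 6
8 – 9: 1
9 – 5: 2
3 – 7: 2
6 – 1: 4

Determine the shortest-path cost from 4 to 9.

Enumerating some paths:
4–3–7–5–9: 5+2+3+2 = 12
4–1–8–9: 3+7+1 = 11
The minimum is 11 via 4–1–8–9.

11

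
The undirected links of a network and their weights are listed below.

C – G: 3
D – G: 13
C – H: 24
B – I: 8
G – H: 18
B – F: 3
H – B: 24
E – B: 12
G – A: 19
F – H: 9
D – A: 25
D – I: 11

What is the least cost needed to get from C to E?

Shortest distances from C:
C: 0
G: 3  (via C)
D: 16  (via G)
H: 21  (via G)
A: 22  (via G)
I: 27  (via D)
F: 30  (via H)
B: 33  (via F)
E: 45  (via B)
Shortest route: C → G → H → F → B → E = 45.

45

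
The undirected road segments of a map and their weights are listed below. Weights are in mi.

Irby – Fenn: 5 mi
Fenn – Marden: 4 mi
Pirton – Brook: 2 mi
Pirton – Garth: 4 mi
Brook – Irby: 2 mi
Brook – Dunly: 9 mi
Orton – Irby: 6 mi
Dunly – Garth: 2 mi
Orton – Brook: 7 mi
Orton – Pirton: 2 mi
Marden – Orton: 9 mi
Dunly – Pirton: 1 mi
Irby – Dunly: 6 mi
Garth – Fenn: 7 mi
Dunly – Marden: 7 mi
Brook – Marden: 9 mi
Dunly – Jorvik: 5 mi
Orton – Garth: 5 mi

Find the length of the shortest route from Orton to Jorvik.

Running Dijkstra from Orton:
Orton: 0
Pirton: 2  (via Orton)
Dunly: 3  (via Pirton)
Brook: 4  (via Pirton)
Garth: 5  (via Orton)
Irby: 6  (via Orton)
Jorvik: 8  (via Dunly)
Shortest route: Orton–Pirton–Dunly–Jorvik = 8 mi.

8 mi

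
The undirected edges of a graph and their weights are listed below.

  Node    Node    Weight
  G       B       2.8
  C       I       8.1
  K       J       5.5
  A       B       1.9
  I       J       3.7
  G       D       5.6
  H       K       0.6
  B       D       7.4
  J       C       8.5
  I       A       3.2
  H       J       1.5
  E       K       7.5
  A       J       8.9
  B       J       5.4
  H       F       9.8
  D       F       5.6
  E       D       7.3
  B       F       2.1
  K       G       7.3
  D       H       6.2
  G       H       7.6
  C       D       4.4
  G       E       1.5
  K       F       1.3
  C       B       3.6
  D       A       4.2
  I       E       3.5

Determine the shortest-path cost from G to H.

Candidate routes:
G → K → H: 7.3+0.6 = 7.9
G → H: 7.6 = 7.6
G → E → K → H: 1.5+7.5+0.6 = 9.6
G → B → F → K → H: 2.8+2.1+1.3+0.6 = 6.8
Cheapest is G → B → F → K → H at 6.8.

6.8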